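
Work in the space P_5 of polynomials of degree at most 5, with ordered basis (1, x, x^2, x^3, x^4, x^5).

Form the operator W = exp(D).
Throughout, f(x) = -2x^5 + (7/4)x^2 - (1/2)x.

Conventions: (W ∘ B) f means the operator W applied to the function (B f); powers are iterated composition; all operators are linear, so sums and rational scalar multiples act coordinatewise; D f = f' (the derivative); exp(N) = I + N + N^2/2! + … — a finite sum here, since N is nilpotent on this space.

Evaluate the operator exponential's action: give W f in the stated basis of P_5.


order-1 term: -10x^4 + (7/2)x - 1/2
order-2 term: -20x^3 + 7/4
order-3 term: -20x^2
order-4 term: -10x
order-5 term: -2
the series for exp(D) f terminates at order 5
exp(D) f = -2x^5 - 10x^4 - 20x^3 - (73/4)x^2 - 7x - 3/4

g(x) = -2x^5 - 10x^4 - 20x^3 - (73/4)x^2 - 7x - 3/4


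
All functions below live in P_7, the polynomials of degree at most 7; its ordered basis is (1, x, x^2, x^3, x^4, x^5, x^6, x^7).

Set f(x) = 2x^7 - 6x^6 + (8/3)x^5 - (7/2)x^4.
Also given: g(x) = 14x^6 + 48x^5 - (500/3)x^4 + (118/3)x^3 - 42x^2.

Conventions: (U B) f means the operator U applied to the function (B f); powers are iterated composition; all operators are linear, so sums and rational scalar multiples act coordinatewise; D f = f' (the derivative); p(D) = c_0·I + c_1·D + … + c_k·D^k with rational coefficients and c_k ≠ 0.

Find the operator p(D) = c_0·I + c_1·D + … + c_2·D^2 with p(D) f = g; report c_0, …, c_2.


D^0 f = 2x^7 - 6x^6 + (8/3)x^5 - (7/2)x^4
D^1 f = 14x^6 - 36x^5 + (40/3)x^4 - 14x^3
D^2 f = 84x^5 - 180x^4 + (160/3)x^3 - 42x^2
matching coefficients of g against c_0 f + c_1 Df + … from the top degree down determines the c_i
solution: c_0 = 0, c_1 = 1, c_2 = 1

c_0 = 0, c_1 = 1, c_2 = 1


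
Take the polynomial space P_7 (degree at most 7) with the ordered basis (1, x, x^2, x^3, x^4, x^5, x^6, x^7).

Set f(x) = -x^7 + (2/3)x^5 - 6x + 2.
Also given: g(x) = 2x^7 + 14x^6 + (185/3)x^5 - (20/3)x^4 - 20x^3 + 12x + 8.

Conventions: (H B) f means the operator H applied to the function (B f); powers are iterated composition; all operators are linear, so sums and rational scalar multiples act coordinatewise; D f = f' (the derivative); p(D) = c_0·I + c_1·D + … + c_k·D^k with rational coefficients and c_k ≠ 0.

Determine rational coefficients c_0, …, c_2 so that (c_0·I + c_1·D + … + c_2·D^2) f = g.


D^0 f = -x^7 + (2/3)x^5 - 6x + 2
D^1 f = -7x^6 + (10/3)x^4 - 6
D^2 f = -42x^5 + (40/3)x^3
matching coefficients of g against c_0 f + c_1 Df + … from the top degree down determines the c_i
solution: c_0 = -2, c_1 = -2, c_2 = -3/2

c_0 = -2, c_1 = -2, c_2 = -3/2


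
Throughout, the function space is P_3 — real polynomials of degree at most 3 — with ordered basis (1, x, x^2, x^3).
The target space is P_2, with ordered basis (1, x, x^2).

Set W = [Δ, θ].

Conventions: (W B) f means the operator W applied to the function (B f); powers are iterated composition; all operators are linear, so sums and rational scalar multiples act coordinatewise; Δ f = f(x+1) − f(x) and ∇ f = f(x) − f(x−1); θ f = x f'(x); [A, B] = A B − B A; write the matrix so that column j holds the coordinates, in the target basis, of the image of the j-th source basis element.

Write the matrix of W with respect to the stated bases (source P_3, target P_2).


image of 1: 0
image of x: 1
image of x^2: 2x + 2
image of x^3: 3x^2 + 6x + 3
each image's coordinates form column j of the matrix

the matrix is [[0, 1, 2, 3]; [0, 0, 2, 6]; [0, 0, 0, 3]] (rows listed top to bottom)


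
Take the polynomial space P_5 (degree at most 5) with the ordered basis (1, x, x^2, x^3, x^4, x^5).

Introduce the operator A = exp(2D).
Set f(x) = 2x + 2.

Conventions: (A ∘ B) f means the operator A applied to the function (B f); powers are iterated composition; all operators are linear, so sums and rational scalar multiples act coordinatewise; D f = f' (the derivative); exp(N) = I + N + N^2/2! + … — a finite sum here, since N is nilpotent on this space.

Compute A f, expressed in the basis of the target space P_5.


the result is g(x) = 2x + 6

order-1 term: 4
the series for exp(2D) f terminates at order 1
exp(2D) f = 2x + 6


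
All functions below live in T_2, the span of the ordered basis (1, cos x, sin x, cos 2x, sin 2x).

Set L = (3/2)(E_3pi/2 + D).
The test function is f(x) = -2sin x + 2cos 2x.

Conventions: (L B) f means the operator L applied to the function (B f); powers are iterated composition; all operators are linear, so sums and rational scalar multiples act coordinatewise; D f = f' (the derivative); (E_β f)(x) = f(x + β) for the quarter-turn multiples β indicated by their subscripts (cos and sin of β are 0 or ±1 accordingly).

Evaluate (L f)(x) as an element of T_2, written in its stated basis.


E_3pi/2 f = 2cos x - 2cos 2x
D f = -2cos x - 4sin 2x
(E_3pi/2 + D) f = -2cos 2x - 4sin 2x
((3/2)(E_3pi/2 + D)) f = -3cos 2x - 6sin 2x

the image equals g(x) = -3cos 2x - 6sin 2x


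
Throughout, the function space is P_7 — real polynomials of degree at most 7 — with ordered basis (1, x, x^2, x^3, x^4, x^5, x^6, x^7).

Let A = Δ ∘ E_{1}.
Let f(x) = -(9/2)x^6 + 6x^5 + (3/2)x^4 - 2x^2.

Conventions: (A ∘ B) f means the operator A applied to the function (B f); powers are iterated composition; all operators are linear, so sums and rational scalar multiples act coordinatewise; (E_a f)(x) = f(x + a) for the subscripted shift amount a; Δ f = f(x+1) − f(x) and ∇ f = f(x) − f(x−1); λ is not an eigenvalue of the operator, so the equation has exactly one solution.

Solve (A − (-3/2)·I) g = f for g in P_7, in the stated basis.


write g with unknown coordinates in the stated basis and equate coefficients in (A − (-3/2)·I) g = f
solving from the highest basis element down gives g = -3x^6 + 16x^5 + (113/3)x^4 - (1264/9)x^3 - (4222/9)x^2 + (9100/27)x + 63796/81
check: A g = -18x^5 - 55x^4 + (632/3)x^3 + (2105/3)x^2 - (4550/9)x - 31898/27
so A g − (-3/2)·g = -(9/2)x^6 + 6x^5 + (3/2)x^4 - 2x^2 = f ✓

g(x) = -3x^6 + 16x^5 + (113/3)x^4 - (1264/9)x^3 - (4222/9)x^2 + (9100/27)x + 63796/81


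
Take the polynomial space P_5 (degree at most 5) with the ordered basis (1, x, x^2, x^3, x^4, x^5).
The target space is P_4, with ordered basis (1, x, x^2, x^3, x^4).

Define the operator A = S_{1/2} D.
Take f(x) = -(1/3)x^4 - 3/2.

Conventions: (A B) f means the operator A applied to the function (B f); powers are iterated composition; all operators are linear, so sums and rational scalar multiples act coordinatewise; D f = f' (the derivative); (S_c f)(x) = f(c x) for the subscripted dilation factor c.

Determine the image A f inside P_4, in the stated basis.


D f = -(4/3)x^3
S_{1/2} D f = -(1/6)x^3

the image equals g(x) = -(1/6)x^3


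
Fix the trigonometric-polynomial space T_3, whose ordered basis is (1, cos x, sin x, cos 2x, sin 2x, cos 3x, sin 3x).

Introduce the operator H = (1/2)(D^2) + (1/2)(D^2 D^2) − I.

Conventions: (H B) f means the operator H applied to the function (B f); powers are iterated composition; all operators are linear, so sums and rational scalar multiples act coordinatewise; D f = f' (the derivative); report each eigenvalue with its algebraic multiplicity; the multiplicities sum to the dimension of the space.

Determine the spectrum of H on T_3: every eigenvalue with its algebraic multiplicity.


λ = -1 (multiplicity 3), λ = 5 (multiplicity 2), λ = 35 (multiplicity 2)

image of 1: -1
image of cos x: -cos x
image of sin x: -sin x
image of cos 2x: 5cos 2x
image of sin 2x: 5sin 2x
image of cos 3x: 35cos 3x
image of sin 3x: 35sin 3x
the matrix is diagonal; its diagonal is (-1, -1, -1, 5, 5, 35, 35)
for a triangular matrix the eigenvalues are the diagonal entries, with algebraic multiplicity their repetition count


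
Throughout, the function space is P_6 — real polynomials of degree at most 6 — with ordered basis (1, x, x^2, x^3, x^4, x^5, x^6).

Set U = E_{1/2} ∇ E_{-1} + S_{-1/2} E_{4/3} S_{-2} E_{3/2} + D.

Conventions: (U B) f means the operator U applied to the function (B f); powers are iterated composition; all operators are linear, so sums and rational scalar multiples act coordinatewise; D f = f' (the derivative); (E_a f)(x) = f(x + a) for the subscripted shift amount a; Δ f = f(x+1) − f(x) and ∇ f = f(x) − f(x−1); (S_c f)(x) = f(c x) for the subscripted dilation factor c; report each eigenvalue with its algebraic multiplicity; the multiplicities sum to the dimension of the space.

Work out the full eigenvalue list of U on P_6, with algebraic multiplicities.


image of 1: 1
image of x: x + 5/6
image of x^2: x^2 + (5/3)x - 23/36
image of x^3: x^3 + (5/2)x^2 - (23/12)x + 359/216
image of x^4: x^4 + (10/3)x^3 - (23/6)x^2 + (359/54)x - 4079/1296
image of x^5: x^5 + (25/6)x^4 - (115/18)x^3 + (1795/108)x^2 - (20395/1296)x + 41999/7776
image of x^6: x^6 + 5x^5 - (115/12)x^4 + (1795/54)x^3 - (20395/432)x^2 + (41999/1296)x - 413063/46656
the matrix is upper triangular; its diagonal is (1, 1, 1, 1, 1, 1, 1)
for a triangular matrix the eigenvalues are the diagonal entries, with algebraic multiplicity their repetition count

λ = 1 (multiplicity 7)


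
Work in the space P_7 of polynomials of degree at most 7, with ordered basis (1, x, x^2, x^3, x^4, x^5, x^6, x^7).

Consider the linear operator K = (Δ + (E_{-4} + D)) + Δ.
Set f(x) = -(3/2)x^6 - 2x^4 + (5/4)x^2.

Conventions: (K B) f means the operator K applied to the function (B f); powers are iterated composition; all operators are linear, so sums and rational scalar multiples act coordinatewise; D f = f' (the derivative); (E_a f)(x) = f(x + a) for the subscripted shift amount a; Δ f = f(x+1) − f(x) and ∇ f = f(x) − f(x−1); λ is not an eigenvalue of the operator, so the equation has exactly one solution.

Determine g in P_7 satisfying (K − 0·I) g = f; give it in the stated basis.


the image equals g(x) = -(3/2)x^6 - 9x^5 + 358x^4 + 1192x^3 - (139447/4)x^2 - (85791/2)x + 563105

write g with unknown coordinates in the stated basis and equate coefficients in (K − 0·I) g = f
solving from the highest basis element down gives g = -(3/2)x^6 - 9x^5 + 358x^4 + 1192x^3 - (139447/4)x^2 - (85791/2)x + 563105
check: K g = -(3/2)x^6 - 2x^4 + (5/4)x^2
so K g − 0·g = -(3/2)x^6 - 2x^4 + (5/4)x^2 = f ✓


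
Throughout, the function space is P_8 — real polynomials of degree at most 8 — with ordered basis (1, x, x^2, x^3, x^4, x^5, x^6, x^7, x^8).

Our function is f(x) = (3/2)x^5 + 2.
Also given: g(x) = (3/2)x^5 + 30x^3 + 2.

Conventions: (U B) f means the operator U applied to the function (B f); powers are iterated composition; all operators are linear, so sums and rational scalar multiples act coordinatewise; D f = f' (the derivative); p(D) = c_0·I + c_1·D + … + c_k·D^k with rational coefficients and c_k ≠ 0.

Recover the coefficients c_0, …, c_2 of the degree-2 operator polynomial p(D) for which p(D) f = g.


p(D) = I + D^2, i.e. c_0 = 1, c_1 = 0, c_2 = 1

D^0 f = (3/2)x^5 + 2
D^1 f = (15/2)x^4
D^2 f = 30x^3
matching coefficients of g against c_0 f + c_1 Df + … from the top degree down determines the c_i
solution: c_0 = 1, c_1 = 0, c_2 = 1


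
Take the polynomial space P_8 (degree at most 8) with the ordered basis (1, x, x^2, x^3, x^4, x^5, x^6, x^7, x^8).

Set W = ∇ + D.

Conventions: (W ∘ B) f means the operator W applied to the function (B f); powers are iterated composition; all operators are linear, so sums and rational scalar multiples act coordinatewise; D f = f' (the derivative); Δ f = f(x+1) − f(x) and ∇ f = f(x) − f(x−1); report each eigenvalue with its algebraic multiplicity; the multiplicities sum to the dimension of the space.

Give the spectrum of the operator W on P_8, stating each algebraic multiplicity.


image of 1: 0
image of x: 2
image of x^2: 4x - 1
image of x^3: 6x^2 - 3x + 1
image of x^4: 8x^3 - 6x^2 + 4x - 1
image of x^5: 10x^4 - 10x^3 + 10x^2 - 5x + 1
image of x^6: 12x^5 - 15x^4 + 20x^3 - 15x^2 + 6x - 1
image of x^7: 14x^6 - 21x^5 + 35x^4 - 35x^3 + 21x^2 - 7x + 1
image of x^8: 16x^7 - 28x^6 + 56x^5 - 70x^4 + 56x^3 - 28x^2 + 8x - 1
the matrix is upper triangular; its diagonal is (0, 0, 0, 0, 0, 0, 0, 0, 0)
for a triangular matrix the eigenvalues are the diagonal entries, with algebraic multiplicity their repetition count

λ = 0 (multiplicity 9)


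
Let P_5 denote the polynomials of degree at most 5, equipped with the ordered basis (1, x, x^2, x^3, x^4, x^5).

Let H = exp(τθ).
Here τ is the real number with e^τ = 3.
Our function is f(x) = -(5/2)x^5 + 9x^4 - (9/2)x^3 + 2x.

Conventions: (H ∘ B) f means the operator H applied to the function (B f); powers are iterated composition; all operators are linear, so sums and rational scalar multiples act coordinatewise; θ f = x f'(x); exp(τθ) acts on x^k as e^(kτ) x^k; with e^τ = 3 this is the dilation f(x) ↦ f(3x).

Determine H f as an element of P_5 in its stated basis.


exp(τθ) x^k = e^(kτ) x^k; with e^τ = 3 this sends x^k to 3^k x^k
x ↦ 3 x
x^3 ↦ 27 x^3
x^4 ↦ 81 x^4
x^5 ↦ 243 x^5
applying this coordinatewise to f: exp(τθ) f = -(1215/2)x^5 + 729x^4 - (243/2)x^3 + 6x

the result is g(x) = -(1215/2)x^5 + 729x^4 - (243/2)x^3 + 6x


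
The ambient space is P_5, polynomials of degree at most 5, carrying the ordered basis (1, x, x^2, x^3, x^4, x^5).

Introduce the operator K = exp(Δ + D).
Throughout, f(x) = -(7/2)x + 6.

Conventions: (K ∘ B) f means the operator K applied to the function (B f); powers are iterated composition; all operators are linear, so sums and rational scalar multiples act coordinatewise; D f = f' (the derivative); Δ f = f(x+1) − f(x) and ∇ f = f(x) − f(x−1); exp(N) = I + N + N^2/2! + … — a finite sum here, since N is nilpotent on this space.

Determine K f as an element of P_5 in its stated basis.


order-1 term: -7
the series for exp(Δ + D) f terminates at order 1
exp(Δ + D) f = -(7/2)x - 1

the image equals g(x) = -(7/2)x - 1


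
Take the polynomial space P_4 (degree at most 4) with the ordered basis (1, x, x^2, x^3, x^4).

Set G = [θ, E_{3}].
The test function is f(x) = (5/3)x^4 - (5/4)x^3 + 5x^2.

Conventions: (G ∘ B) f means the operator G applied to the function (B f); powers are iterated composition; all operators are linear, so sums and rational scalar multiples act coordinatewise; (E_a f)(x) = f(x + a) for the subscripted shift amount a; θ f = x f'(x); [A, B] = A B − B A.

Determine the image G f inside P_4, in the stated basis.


E_{3} f = (5/3)x^4 + (75/4)x^3 + (335/4)x^2 + (705/4)x + 585/4
θ E_{3} f = (20/3)x^4 + (225/4)x^3 + (335/2)x^2 + (705/4)x
θ f = (20/3)x^4 - (15/4)x^3 + 10x^2
E_{3} θ f = (20/3)x^4 + (305/4)x^3 + (1345/4)x^2 + (2715/4)x + 2115/4
[θ, E_{3}] f = -20x^3 - (675/4)x^2 - (1005/2)x - 2115/4

g(x) = -20x^3 - (675/4)x^2 - (1005/2)x - 2115/4


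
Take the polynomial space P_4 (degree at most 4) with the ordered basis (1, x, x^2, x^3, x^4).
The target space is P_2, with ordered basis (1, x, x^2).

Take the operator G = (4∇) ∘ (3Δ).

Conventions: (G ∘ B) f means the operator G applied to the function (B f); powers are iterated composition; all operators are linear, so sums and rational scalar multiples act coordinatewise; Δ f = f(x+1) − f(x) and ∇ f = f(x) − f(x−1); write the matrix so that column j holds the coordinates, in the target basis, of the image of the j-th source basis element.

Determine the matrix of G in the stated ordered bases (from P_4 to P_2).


image of 1: 0
image of x: 0
image of x^2: 24
image of x^3: 72x
image of x^4: 144x^2 + 24
each image's coordinates form column j of the matrix

the matrix is [[0, 0, 24, 0, 24]; [0, 0, 0, 72, 0]; [0, 0, 0, 0, 144]] (rows listed top to bottom)


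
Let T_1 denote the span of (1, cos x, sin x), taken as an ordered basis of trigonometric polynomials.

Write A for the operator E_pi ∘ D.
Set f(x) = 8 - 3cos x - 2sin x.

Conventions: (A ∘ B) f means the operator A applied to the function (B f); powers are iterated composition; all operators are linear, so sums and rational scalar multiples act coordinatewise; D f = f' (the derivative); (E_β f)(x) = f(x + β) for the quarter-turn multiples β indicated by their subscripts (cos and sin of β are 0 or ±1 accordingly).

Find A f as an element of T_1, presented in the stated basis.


D f = -2cos x + 3sin x
E_pi D f = 2cos x - 3sin x

the image equals g(x) = 2cos x - 3sin x


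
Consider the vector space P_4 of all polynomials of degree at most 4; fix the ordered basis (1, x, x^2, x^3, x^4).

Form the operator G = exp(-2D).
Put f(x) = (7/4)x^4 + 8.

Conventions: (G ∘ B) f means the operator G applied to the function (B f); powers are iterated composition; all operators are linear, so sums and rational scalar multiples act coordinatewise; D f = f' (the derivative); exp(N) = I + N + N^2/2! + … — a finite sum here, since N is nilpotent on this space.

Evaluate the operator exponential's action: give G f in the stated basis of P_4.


order-1 term: -14x^3
order-2 term: 42x^2
order-3 term: -56x
order-4 term: 28
the series for exp(-2D) f terminates at order 4
exp(-2D) f = (7/4)x^4 - 14x^3 + 42x^2 - 56x + 36

g(x) = (7/4)x^4 - 14x^3 + 42x^2 - 56x + 36


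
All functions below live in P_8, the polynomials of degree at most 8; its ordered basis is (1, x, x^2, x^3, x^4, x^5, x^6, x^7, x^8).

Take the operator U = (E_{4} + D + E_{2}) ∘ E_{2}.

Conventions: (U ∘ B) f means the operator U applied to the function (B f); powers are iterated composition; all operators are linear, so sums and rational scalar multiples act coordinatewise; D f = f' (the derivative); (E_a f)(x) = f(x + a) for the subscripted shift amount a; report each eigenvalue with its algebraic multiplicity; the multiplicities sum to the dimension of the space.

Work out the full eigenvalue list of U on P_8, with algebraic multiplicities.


λ = 2 (multiplicity 9)

image of 1: 2
image of x: 2x + 11
image of x^2: 2x^2 + 22x + 56
image of x^3: 2x^3 + 33x^2 + 168x + 292
image of x^4: 2x^4 + 44x^3 + 336x^2 + 1168x + 1584
image of x^5: 2x^5 + 55x^4 + 560x^3 + 2920x^2 + 7920x + 8880
image of x^6: 2x^6 + 66x^5 + 840x^4 + 5840x^3 + 23760x^2 + 53280x + 50944
image of x^7: 2x^7 + 77x^6 + 1176x^5 + 10220x^4 + 55440x^3 + 186480x^2 + 356608x + 296768
image of x^8: 2x^8 + 88x^7 + 1568x^6 + 16352x^5 + 110880x^4 + 497280x^3 + 1426432x^2 + 2374144x + 1746176
the matrix is upper triangular; its diagonal is (2, 2, 2, 2, 2, 2, 2, 2, 2)
for a triangular matrix the eigenvalues are the diagonal entries, with algebraic multiplicity their repetition count


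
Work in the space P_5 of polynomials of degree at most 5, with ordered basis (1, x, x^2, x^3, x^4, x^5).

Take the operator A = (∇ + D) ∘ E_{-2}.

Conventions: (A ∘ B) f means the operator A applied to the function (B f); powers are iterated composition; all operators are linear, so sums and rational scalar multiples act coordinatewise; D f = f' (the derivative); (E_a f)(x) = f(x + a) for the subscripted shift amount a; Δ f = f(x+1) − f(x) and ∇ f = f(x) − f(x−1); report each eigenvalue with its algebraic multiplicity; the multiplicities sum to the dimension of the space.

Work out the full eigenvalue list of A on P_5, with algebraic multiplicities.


image of 1: 0
image of x: 2
image of x^2: 4x - 9
image of x^3: 6x^2 - 27x + 31
image of x^4: 8x^3 - 54x^2 + 124x - 97
image of x^5: 10x^4 - 90x^3 + 310x^2 - 485x + 291
the matrix is upper triangular; its diagonal is (0, 0, 0, 0, 0, 0)
for a triangular matrix the eigenvalues are the diagonal entries, with algebraic multiplicity their repetition count

λ = 0 (multiplicity 6)


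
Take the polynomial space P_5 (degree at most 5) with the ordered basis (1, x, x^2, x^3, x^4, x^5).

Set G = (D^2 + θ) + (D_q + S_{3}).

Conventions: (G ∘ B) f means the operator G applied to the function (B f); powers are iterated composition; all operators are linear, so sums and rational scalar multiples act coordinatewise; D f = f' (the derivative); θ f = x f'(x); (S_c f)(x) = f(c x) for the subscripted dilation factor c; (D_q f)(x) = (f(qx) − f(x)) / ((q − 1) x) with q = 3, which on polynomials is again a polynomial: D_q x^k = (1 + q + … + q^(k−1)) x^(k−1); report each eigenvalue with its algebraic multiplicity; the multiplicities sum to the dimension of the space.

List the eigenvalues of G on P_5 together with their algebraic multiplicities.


image of 1: 1
image of x: 4x + 1
image of x^2: 11x^2 + 4x + 2
image of x^3: 30x^3 + 13x^2 + 6x
image of x^4: 85x^4 + 40x^3 + 12x^2
image of x^5: 248x^5 + 121x^4 + 20x^3
the matrix is upper triangular; its diagonal is (1, 4, 11, 30, 85, 248)
for a triangular matrix the eigenvalues are the diagonal entries, with algebraic multiplicity their repetition count

λ = 1 (multiplicity 1), λ = 4 (multiplicity 1), λ = 11 (multiplicity 1), λ = 30 (multiplicity 1), λ = 85 (multiplicity 1), λ = 248 (multiplicity 1)


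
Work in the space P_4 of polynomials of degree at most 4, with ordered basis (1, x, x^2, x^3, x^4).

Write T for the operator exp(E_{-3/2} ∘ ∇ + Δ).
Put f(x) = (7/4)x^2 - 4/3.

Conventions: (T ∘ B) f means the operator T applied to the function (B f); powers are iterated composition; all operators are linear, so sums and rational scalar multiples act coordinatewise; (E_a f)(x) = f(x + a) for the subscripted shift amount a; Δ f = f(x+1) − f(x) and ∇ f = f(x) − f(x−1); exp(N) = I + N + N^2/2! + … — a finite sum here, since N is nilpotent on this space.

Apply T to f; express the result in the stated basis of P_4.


the result is g(x) = (7/4)x^2 + 7x + 5/12

order-1 term: 7x - 21/4
order-2 term: 7
the series for exp(E_{-3/2} ∘ ∇ + Δ) f terminates at order 2
exp(E_{-3/2} ∘ ∇ + Δ) f = (7/4)x^2 + 7x + 5/12


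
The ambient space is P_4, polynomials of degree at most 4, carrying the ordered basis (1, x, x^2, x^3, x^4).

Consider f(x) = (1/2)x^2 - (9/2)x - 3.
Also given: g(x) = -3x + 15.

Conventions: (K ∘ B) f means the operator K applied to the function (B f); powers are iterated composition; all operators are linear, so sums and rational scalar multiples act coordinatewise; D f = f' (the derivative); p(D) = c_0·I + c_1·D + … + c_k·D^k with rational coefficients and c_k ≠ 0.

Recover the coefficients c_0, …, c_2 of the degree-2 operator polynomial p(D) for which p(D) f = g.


D^0 f = (1/2)x^2 - (9/2)x - 3
D^1 f = x - 9/2
D^2 f = 1
matching coefficients of g against c_0 f + c_1 Df + … from the top degree down determines the c_i
solution: c_0 = 0, c_1 = -3, c_2 = 3/2

c_0 = 0, c_1 = -3, c_2 = 3/2


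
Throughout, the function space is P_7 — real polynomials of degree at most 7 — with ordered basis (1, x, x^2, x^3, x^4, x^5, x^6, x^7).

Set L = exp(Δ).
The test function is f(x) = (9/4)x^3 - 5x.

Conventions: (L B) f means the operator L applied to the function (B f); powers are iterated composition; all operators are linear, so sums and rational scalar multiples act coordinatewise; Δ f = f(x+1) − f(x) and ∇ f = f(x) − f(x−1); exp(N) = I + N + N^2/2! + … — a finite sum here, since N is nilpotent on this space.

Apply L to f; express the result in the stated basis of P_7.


the image equals g(x) = (9/4)x^3 + (27/4)x^2 + (17/2)x + 25/4

order-1 term: (27/4)x^2 + (27/4)x - 11/4
order-2 term: (27/4)x + 27/4
order-3 term: 9/4
the series for exp(Δ) f terminates at order 3
exp(Δ) f = (9/4)x^3 + (27/4)x^2 + (17/2)x + 25/4


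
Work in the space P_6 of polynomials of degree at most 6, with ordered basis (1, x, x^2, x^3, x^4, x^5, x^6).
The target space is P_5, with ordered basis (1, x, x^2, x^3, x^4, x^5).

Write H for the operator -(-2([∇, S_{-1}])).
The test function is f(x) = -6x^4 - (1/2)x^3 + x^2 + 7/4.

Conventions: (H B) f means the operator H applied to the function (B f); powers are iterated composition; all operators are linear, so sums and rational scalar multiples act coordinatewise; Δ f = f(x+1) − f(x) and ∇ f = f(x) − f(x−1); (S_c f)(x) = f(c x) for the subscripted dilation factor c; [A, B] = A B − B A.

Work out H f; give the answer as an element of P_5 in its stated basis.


S_{-1} f = -6x^4 + (1/2)x^3 + x^2 + 7/4
∇ S_{-1} f = -24x^3 + (75/2)x^2 - (47/2)x + 11/2
∇ f = -24x^3 + (69/2)x^2 - (41/2)x + 9/2
S_{-1} ∇ f = 24x^3 + (69/2)x^2 + (41/2)x + 9/2
[∇, S_{-1}] f = -48x^3 + 3x^2 - 44x + 1
(-2([∇, S_{-1}])) f = 96x^3 - 6x^2 + 88x - 2
(-(-2([∇, S_{-1}]))) f = -96x^3 + 6x^2 - 88x + 2

the image equals g(x) = -96x^3 + 6x^2 - 88x + 2


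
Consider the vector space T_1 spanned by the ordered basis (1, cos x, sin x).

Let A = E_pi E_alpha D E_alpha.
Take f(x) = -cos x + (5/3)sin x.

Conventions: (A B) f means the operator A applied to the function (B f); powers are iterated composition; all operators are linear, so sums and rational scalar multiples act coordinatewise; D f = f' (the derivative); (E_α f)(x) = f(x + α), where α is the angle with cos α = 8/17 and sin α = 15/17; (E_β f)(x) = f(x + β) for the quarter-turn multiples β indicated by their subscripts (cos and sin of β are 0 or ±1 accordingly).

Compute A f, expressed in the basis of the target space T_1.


E_alpha f = cos x + (5/3)sin x
D E_alpha f = (5/3)cos x - sin x
E_alpha D E_alpha f = -(5/51)cos x - (33/17)sin x
E_pi E_alpha D E_alpha f = (5/51)cos x + (33/17)sin x

g(x) = (5/51)cos x + (33/17)sin x


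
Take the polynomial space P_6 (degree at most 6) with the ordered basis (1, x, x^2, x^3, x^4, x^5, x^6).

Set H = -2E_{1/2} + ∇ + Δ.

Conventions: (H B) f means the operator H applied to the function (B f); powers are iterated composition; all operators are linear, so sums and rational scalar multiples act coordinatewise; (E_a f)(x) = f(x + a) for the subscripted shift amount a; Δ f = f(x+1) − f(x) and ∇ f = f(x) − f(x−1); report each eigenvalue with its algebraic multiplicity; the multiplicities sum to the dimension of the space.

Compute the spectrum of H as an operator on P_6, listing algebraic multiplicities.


image of 1: -2
image of x: -2x + 1
image of x^2: -2x^2 + 2x - 1/2
image of x^3: -2x^3 + 3x^2 - (3/2)x + 7/4
image of x^4: -2x^4 + 4x^3 - 3x^2 + 7x - 1/8
image of x^5: -2x^5 + 5x^4 - 5x^3 + (35/2)x^2 - (5/8)x + 31/16
image of x^6: -2x^6 + 6x^5 - (15/2)x^4 + 35x^3 - (15/8)x^2 + (93/8)x - 1/32
the matrix is upper triangular; its diagonal is (-2, -2, -2, -2, -2, -2, -2)
for a triangular matrix the eigenvalues are the diagonal entries, with algebraic multiplicity their repetition count

λ = -2 (multiplicity 7)


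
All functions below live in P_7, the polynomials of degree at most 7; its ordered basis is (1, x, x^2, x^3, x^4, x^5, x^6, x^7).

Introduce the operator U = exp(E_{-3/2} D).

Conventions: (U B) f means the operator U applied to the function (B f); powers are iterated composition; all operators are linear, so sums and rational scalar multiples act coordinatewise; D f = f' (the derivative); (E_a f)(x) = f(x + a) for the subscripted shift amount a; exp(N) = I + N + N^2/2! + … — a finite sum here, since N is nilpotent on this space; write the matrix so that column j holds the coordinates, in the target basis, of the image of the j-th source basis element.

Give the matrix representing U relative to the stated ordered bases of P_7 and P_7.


image of 1: 1
image of x: x + 1
image of x^2: x^2 + 2x - 2
image of x^3: x^3 + 3x^2 - 6x - 5/4
image of x^4: x^4 + 4x^3 - 12x^2 - 5x + 47/2
image of x^5: x^5 + 5x^4 - 20x^3 - (25/2)x^2 + (235/2)x - 1139/16
image of x^6: x^6 + 6x^5 - 30x^4 - 25x^3 + (705/2)x^2 - (3417/8)x - 2513/16
image of x^7: x^7 + 7x^6 - 42x^5 - (175/4)x^4 + (1645/2)x^3 - (23919/16)x^2 - (17591/16)x + 184843/64
each image's coordinates form column j of the matrix

the matrix is [[1, 1, -2, -5/4, 47/2, -1139/16, -2513/16, 184843/64]; [0, 1, 2, -6, -5, 235/2, -3417/8, -17591/16]; [0, 0, 1, 3, -12, -25/2, 705/2, -23919/16]; [0, 0, 0, 1, 4, -20, -25, 1645/2]; [0, 0, 0, 0, 1, 5, -30, -175/4]; [0, 0, 0, 0, 0, 1, 6, -42]; [0, 0, 0, 0, 0, 0, 1, 7]; [0, 0, 0, 0, 0, 0, 0, 1]] (rows listed top to bottom)


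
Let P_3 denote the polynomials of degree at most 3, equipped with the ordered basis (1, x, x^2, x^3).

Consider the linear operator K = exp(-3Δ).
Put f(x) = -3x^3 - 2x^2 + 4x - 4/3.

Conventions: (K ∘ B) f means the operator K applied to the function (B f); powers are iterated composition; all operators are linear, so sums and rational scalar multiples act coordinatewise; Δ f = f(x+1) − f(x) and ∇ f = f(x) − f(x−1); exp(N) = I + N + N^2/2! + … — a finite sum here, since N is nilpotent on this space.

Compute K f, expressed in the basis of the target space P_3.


the result is g(x) = -3x^3 + 25x^2 - 38x - 49/3

order-1 term: 27x^2 + 39x + 3
order-2 term: -81x - 99
order-3 term: 81
the series for exp(-3Δ) f terminates at order 3
exp(-3Δ) f = -3x^3 + 25x^2 - 38x - 49/3


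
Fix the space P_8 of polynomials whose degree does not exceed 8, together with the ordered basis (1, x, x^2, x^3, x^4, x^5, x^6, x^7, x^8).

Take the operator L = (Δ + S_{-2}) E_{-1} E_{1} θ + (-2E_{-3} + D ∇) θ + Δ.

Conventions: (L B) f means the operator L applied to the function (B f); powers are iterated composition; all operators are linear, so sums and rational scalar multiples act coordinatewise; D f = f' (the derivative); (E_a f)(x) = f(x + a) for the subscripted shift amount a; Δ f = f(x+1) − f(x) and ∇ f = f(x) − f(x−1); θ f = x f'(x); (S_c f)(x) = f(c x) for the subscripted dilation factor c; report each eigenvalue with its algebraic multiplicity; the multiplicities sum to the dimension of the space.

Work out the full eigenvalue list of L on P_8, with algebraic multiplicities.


λ = -910 (multiplicity 1), λ = -170 (multiplicity 1), λ = -30 (multiplicity 1), λ = -4 (multiplicity 1), λ = 0 (multiplicity 1), λ = 4 (multiplicity 1), λ = 56 (multiplicity 1), λ = 372 (multiplicity 1), λ = 2032 (multiplicity 1)

image of 1: 0
image of x: -4x + 8
image of x^2: 4x^2 + 30x - 29
image of x^3: -30x^3 + 66x^2 - 132x + 157
image of x^4: 56x^4 + 116x^3 - 354x^2 + 836x - 627
image of x^5: -170x^5 + 180x^4 - 740x^3 + 2610x^2 - 3920x + 2411
image of x^6: 372x^6 + 258x^5 - 1335x^4 + 6260x^3 - 14115x^2 + 17358x - 8705
image of x^7: -910x^7 + 350x^6 - 2184x^5 + 12775x^4 - 38430x^3 + 70875x^2 - 71092x + 30577
image of x^8: 2032x^8 + 456x^7 - 3332x^6 + 23352x^5 - 87850x^4 + 215992x^3 - 324996x^2 + 279560x - 104903
the matrix is upper triangular; its diagonal is (0, -4, 4, -30, 56, -170, 372, -910, 2032)
for a triangular matrix the eigenvalues are the diagonal entries, with algebraic multiplicity their repetition count


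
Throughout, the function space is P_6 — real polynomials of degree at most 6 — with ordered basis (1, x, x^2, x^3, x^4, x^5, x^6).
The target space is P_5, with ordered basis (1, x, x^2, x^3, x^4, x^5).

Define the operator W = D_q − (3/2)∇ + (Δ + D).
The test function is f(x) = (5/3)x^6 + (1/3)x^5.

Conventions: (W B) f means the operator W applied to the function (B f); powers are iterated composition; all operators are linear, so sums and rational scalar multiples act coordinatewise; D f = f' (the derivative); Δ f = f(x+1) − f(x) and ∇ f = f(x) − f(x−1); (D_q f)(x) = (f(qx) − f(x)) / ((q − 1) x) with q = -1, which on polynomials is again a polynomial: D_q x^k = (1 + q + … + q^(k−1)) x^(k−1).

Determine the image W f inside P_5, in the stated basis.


D_q f = (1/3)x^4
∇ f = 10x^5 - (70/3)x^4 + 30x^3 - (65/3)x^2 + (25/3)x - 4/3
(-(3/2)∇) f = -15x^5 + 35x^4 - 45x^3 + (65/2)x^2 - (25/2)x + 2
Δ f = 10x^5 + (80/3)x^4 + (110/3)x^3 + (85/3)x^2 + (35/3)x + 2
D f = 10x^5 + (5/3)x^4
(Δ + D) f = 20x^5 + (85/3)x^4 + (110/3)x^3 + (85/3)x^2 + (35/3)x + 2
(D_q − (3/2)∇ + (Δ + D)) f = 5x^5 + (191/3)x^4 - (25/3)x^3 + (365/6)x^2 - (5/6)x + 4

the result is g(x) = 5x^5 + (191/3)x^4 - (25/3)x^3 + (365/6)x^2 - (5/6)x + 4


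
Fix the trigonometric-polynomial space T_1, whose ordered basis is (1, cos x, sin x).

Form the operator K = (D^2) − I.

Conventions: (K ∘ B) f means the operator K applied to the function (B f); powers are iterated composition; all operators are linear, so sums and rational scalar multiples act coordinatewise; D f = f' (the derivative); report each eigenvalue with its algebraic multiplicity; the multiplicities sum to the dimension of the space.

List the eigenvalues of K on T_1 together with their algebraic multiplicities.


λ = -2 (multiplicity 2), λ = -1 (multiplicity 1)

image of 1: -1
image of cos x: -2cos x
image of sin x: -2sin x
the matrix is diagonal; its diagonal is (-1, -2, -2)
for a triangular matrix the eigenvalues are the diagonal entries, with algebraic multiplicity their repetition count


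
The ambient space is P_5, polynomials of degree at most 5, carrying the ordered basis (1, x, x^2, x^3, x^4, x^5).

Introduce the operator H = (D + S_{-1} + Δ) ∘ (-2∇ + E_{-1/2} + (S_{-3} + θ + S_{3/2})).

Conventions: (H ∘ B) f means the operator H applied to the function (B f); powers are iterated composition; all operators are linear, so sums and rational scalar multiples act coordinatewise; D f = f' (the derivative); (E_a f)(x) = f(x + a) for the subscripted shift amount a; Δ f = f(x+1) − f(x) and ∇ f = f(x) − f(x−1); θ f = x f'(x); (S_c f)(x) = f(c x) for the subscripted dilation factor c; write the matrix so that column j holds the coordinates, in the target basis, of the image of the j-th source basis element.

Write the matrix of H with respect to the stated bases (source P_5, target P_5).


the matrix is [[3, -3/2, 13/2, -63/4, 637/8, -3553/16]; [0, -1/2, 62, -765/8, 1587/4, -39195/32]; [0, 0, 57/4, -501/4, 3999/8, -36085/16]; [0, 0, 0, 157/8, 1477/2, -38665/16]; [0, 0, 0, 0, 1457/16, -36905/16]; [0, 0, 0, 0, 0, 7341/32]] (rows listed top to bottom)

image of 1: 3
image of x: -(1/2)x - 3/2
image of x^2: (57/4)x^2 + 62x + 13/2
image of x^3: (157/8)x^3 - (501/4)x^2 - (765/8)x - 63/4
image of x^4: (1457/16)x^4 + (1477/2)x^3 + (3999/8)x^2 + (1587/4)x + 637/8
image of x^5: (7341/32)x^5 - (36905/16)x^4 - (38665/16)x^3 - (36085/16)x^2 - (39195/32)x - 3553/16
each image's coordinates form column j of the matrix


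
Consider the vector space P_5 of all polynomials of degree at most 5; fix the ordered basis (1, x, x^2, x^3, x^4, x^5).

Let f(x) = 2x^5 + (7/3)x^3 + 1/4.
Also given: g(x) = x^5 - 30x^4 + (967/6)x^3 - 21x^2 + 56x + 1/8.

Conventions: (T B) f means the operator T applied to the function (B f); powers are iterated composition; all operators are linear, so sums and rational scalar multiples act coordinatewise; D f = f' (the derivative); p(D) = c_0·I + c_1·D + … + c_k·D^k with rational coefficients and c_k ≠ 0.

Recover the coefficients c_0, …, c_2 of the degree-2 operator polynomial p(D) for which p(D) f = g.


p(D) = (1/2)·I − 3·D + 4·D^2, i.e. c_0 = 1/2, c_1 = -3, c_2 = 4

D^0 f = 2x^5 + (7/3)x^3 + 1/4
D^1 f = 10x^4 + 7x^2
D^2 f = 40x^3 + 14x
matching coefficients of g against c_0 f + c_1 Df + … from the top degree down determines the c_i
solution: c_0 = 1/2, c_1 = -3, c_2 = 4


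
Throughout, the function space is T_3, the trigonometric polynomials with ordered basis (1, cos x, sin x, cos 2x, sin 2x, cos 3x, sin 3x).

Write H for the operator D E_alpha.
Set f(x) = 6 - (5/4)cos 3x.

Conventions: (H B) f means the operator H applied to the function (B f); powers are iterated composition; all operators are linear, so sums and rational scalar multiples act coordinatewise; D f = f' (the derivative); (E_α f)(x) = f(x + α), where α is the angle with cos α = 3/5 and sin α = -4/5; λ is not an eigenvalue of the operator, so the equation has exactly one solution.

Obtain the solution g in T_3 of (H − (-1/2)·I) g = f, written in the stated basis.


the result is g(x) = 12 - (1945/10306)cos 3x + (1755/5153)sin 3x

write g with unknown coordinates in the stated basis and equate coefficients in (H − (-1/2)·I) g = f
solving from the highest basis element down gives g = 12 - (1945/10306)cos 3x + (1755/5153)sin 3x
check: H g = -(5955/5153)cos 3x - (1755/10306)sin 3x
so H g − (-1/2)·g = 6 - (5/4)cos 3x = f ✓


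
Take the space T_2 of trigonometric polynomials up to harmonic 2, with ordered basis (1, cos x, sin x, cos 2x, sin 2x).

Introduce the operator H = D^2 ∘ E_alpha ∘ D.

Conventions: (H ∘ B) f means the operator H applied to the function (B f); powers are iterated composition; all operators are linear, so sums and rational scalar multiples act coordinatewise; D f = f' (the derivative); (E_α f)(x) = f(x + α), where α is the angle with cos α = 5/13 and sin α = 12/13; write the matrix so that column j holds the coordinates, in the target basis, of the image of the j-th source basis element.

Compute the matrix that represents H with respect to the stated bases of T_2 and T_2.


image of 1: 0
image of cos x: (12/13)cos x + (5/13)sin x
image of sin x: -(5/13)cos x + (12/13)sin x
image of cos 2x: (960/169)cos 2x - (952/169)sin 2x
image of sin 2x: (952/169)cos 2x + (960/169)sin 2x
each image's coordinates form column j of the matrix

the matrix is [[0, 0, 0, 0, 0]; [0, 12/13, -5/13, 0, 0]; [0, 5/13, 12/13, 0, 0]; [0, 0, 0, 960/169, 952/169]; [0, 0, 0, -952/169, 960/169]] (rows listed top to bottom)


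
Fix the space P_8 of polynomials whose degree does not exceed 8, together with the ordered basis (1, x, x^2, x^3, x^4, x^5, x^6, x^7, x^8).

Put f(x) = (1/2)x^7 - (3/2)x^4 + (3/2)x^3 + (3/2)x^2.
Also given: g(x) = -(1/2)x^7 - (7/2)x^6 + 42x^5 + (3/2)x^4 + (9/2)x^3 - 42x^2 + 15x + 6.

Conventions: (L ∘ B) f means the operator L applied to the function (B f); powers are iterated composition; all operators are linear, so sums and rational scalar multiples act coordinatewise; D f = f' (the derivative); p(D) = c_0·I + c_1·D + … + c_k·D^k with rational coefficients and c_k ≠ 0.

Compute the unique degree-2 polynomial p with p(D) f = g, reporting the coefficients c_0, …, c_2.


p(D) = -I − D + 2·D^2, i.e. c_0 = -1, c_1 = -1, c_2 = 2

D^0 f = (1/2)x^7 - (3/2)x^4 + (3/2)x^3 + (3/2)x^2
D^1 f = (7/2)x^6 - 6x^3 + (9/2)x^2 + 3x
D^2 f = 21x^5 - 18x^2 + 9x + 3
matching coefficients of g against c_0 f + c_1 Df + … from the top degree down determines the c_i
solution: c_0 = -1, c_1 = -1, c_2 = 2


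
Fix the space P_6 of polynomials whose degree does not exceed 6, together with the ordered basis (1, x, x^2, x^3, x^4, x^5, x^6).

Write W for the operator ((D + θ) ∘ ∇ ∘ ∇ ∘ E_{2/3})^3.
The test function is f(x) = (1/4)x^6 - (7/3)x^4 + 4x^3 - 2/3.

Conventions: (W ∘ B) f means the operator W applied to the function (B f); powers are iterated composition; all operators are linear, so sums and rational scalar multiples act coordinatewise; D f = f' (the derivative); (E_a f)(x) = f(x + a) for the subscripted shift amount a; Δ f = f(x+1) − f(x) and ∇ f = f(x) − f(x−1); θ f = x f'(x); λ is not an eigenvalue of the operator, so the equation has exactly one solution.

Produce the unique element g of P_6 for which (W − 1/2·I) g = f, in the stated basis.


write g with unknown coordinates in the stated basis and equate coefficients in (W − 1/2·I) g = f
solving from the highest basis element down gives g = -(1/2)x^6 + (14/3)x^4 - 8x^3 + 4/3
check: W g = 0
so W g − 1/2·g = (1/4)x^6 - (7/3)x^4 + 4x^3 - 2/3 = f ✓

g(x) = -(1/2)x^6 + (14/3)x^4 - 8x^3 + 4/3


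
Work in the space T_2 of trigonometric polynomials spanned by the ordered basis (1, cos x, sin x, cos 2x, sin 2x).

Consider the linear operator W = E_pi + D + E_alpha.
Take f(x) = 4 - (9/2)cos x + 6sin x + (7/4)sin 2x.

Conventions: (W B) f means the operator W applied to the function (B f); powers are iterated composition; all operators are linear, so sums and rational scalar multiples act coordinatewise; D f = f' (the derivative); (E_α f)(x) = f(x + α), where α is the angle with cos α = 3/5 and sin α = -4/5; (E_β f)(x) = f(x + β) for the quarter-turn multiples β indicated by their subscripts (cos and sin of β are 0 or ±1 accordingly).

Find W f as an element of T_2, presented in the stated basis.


E_pi f = 4 + (9/2)cos x - 6sin x + (7/4)sin 2x
D f = 6cos x + (9/2)sin x + (7/2)cos 2x
E_alpha f = 4 - (15/2)cos x - (42/25)cos 2x - (49/100)sin 2x
(E_pi + D + E_alpha) f = 8 + 3cos x - (3/2)sin x + (91/50)cos 2x + (63/50)sin 2x

the image equals g(x) = 8 + 3cos x - (3/2)sin x + (91/50)cos 2x + (63/50)sin 2x


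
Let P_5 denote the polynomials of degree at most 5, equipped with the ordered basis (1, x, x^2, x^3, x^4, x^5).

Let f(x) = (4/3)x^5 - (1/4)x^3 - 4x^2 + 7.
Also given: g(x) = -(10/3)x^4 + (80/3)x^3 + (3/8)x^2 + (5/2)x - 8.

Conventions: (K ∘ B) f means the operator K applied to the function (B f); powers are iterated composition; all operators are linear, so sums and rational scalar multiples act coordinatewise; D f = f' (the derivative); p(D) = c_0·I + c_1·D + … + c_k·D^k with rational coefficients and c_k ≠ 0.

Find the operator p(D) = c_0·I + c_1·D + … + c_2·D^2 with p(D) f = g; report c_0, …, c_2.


c_0 = 0, c_1 = -1/2, c_2 = 1

D^0 f = (4/3)x^5 - (1/4)x^3 - 4x^2 + 7
D^1 f = (20/3)x^4 - (3/4)x^2 - 8x
D^2 f = (80/3)x^3 - (3/2)x - 8
matching coefficients of g against c_0 f + c_1 Df + … from the top degree down determines the c_i
solution: c_0 = 0, c_1 = -1/2, c_2 = 1
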